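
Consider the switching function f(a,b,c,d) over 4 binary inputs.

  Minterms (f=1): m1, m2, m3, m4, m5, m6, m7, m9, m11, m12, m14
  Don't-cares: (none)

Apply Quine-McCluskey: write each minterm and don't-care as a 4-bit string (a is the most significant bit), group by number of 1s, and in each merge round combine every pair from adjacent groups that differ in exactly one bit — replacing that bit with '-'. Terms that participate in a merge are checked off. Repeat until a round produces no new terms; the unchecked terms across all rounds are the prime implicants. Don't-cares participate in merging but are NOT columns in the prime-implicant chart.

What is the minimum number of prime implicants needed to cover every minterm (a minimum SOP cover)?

4

[col 0] 0001*, 0010*, 0011*, 0100*, 0101*, 0110*, 0111*, 1001*, 1011*, 1100*, 1110*
[col 1] -001*, -011*, -100*, -110*, 0-01*, 0-10*, 0-11*, 00-1*, 001-*, 01-0*, 01-1*, 010-*, 011-*, 10-1*, 11-0*
[col 2] -0-1, -1-0, 0--1, 0-1-, 01--
Prime implicants: -0-1, -1-0, 0--1, 0-1-, 01--
PI chart (minterm → PIs covering it):
  1 | -0-1,0--1
  2 | 0-1-  (sole → essential)
  3 | -0-1,0--1,0-1-
  4 | -1-0,01--
  5 | 0--1,01--
  6 | -1-0,0-1-,01--
  7 | 0--1,0-1-,01--
  9 | -0-1  (sole → essential)
  11 | -0-1  (sole → essential)
  12 | -1-0  (sole → essential)
  14 | -1-0  (sole → essential)
Essential prime implicants: -0-1, -1-0, 0-1-
Petrick residual → 0--1
Minimum SOP uses 4 PIs: b'd + bd' + a'd + a'c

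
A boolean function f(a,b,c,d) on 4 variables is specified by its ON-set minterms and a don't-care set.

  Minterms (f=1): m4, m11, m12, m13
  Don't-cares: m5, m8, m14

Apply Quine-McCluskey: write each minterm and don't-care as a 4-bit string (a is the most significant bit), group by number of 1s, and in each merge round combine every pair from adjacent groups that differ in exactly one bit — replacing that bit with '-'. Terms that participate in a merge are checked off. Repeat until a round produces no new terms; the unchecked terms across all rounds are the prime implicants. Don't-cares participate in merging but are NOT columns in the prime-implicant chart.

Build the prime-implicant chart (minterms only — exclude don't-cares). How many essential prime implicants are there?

2

size-2^0 implicants → 0100(✓)  0101(✓)  1000(✓)  1011  1100(✓)  1101(✓)  1110(✓)
size-2^1 implicants → -100(✓)  -101(✓)  010-(✓)  1-00  11-0  110-(✓)
size-2^2 implicants → -10-
Unchecked terms (primes): -10-, 1-00, 1011, 11-0
Minterm coverage:
  m4 ⊆ -10- [E]
  m11 ⊆ 1011 [E]
  m12 ⊆ -10-,1-00,11-0
  m13 ⊆ -10- [E]
E = {-10-, 1011}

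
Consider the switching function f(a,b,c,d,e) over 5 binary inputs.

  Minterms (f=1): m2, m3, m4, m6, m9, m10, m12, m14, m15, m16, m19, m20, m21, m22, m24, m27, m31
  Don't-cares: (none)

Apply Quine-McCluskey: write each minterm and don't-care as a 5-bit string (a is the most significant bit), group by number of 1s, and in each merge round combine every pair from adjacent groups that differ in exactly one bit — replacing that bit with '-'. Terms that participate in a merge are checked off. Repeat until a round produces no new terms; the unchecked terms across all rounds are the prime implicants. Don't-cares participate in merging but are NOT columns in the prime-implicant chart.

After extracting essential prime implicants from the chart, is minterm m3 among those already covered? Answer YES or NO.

Round 0: 00010✓ 00011✓ 00100✓ 00110✓ 01001 01010✓ 01100✓ 01110✓ 01111✓ 10000✓ 10011✓ 10100✓ 10101✓ 10110✓ 11000✓ 11011✓ 11111✓
Round 1: -0011 -0100✓ -0110✓ -1111 0-010✓ 0-100✓ 0-110✓ 00-10✓ 0001- 001-0✓ 01-10✓ 011-0✓ 0111- 1-000 1-011 10-00 101-0✓ 1010- 11-11
Round 2: -01-0 0--10 0-1-0
PIs = {-0011, -01-0, -1111, 0--10, 0-1-0, 0001-, 01001, 0111-, 1-000, 1-011, 10-00, 1010-, 11-11}
Coverage chart:
  m2: 0--10,0001-
  m3: -0011,0001-
  m4: -01-0,0-1-0
  m6: -01-0,0--10,0-1-0
  m9: 01001 ←essential
  m10: 0--10 ←essential
  m12: 0-1-0 ←essential
  m14: 0--10,0-1-0,0111-
  m15: -1111,0111-
  m16: 1-000,10-00
  m19: -0011,1-011
  m20: -01-0,10-00,1010-
  m21: 1010- ←essential
  m22: -01-0 ←essential
  m24: 1-000 ←essential
  m27: 1-011,11-11
  m31: -1111,11-11
Essential: -01-0, 0--10, 0-1-0, 01001, 1-000, 1010-

NO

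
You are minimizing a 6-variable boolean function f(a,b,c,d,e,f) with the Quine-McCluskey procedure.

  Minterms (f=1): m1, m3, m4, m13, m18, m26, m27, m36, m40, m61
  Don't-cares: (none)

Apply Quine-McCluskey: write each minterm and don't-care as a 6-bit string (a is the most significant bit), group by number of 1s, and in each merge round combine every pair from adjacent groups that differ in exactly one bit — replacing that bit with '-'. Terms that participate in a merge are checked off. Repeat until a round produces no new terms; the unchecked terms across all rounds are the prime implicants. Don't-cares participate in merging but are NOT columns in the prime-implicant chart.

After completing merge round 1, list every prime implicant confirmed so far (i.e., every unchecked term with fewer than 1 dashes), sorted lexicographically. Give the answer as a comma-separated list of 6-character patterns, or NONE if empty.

001101, 101000, 111101

[col 0] 000001*, 000011*, 000100*, 001101, 010010*, 011010*, 011011*, 100100*, 101000, 111101
[col 1] -00100, 0000-1, 01-010, 01101-
Prime implicants: -00100, 0000-1, 001101, 01-010, 01101-, 101000, 111101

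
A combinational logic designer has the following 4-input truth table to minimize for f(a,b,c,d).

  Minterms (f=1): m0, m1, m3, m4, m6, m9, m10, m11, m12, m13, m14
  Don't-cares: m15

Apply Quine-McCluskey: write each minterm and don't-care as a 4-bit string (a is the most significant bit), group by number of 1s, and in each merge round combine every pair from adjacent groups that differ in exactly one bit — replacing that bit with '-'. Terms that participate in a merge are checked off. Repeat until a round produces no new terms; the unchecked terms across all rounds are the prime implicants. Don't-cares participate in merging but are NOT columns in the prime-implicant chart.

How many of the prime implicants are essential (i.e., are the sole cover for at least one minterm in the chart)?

[col 0] 0000*, 0001*, 0011*, 0100*, 0110*, 1001*, 1010*, 1011*, 1100*, 1101*, 1110*, 1111*
[col 1] -001*, -011*, -100*, -110*, 0-00, 00-1*, 000-, 01-0*, 1-01*, 1-10*, 1-11*, 10-1*, 101-*, 11-0*, 11-1*, 110-*, 111-*
[col 2] -0-1, -1-0, 1--1, 1-1-, 11--
Prime implicants: -0-1, -1-0, 0-00, 000-, 1--1, 1-1-, 11--
PI chart (minterm → PIs covering it):
  0 | 0-00,000-
  1 | -0-1,000-
  3 | -0-1  (sole → essential)
  4 | -1-0,0-00
  6 | -1-0  (sole → essential)
  9 | -0-1,1--1
  10 | 1-1-  (sole → essential)
  11 | -0-1,1--1,1-1-
  12 | -1-0,11--
  13 | 1--1,11--
  14 | -1-0,1-1-,11--
Essential prime implicants: -0-1, -1-0, 1-1-

3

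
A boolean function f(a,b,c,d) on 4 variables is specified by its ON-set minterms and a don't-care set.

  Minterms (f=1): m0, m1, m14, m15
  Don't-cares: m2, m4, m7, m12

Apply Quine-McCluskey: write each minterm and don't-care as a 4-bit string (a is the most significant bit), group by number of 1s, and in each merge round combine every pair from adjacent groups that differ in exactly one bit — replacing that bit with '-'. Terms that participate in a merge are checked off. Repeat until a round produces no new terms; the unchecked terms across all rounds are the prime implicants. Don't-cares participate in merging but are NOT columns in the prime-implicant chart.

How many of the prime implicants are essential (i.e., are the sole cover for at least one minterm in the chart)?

1

[col 0] 0000*, 0001*, 0010*, 0100*, 0111*, 1100*, 1110*, 1111*
[col 1] -100, -111, 0-00, 00-0, 000-, 11-0, 111-
Prime implicants: -100, -111, 0-00, 00-0, 000-, 11-0, 111-
PI chart (minterm → PIs covering it):
  0 | 0-00,00-0,000-
  1 | 000-  (sole → essential)
  14 | 11-0,111-
  15 | -111,111-
Essential prime implicants: 000-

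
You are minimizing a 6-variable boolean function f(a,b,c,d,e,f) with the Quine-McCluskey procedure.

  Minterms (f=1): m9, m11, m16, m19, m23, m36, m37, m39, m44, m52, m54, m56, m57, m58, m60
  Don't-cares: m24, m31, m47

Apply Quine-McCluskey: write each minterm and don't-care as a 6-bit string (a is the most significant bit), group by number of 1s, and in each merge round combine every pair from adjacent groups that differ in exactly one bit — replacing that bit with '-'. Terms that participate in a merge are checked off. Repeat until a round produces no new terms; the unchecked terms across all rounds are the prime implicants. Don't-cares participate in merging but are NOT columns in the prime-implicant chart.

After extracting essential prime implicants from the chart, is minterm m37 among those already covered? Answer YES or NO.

size-2^0 implicants → 001001(✓)  001011(✓)  010000(✓)  010011(✓)  010111(✓)  011000(✓)  011111(✓)  100100(✓)  100101(✓)  100111(✓)  101100(✓)  101111(✓)  110100(✓)  110110(✓)  111000(✓)  111001(✓)  111010(✓)  111100(✓)
size-2^1 implicants → -11000  0010-1  01-000  01-111  010-11  1-0100(✓)  1-1100(✓)  10-100(✓)  10-111  1001-1  10010-  11-100(✓)  1101-0  111-00  1110-0  11100-
size-2^2 implicants → 1--100
Unchecked terms (primes): -11000, 0010-1, 01-000, 01-111, 010-11, 1--100, 10-111, 1001-1, 10010-, 1101-0, 111-00, 1110-0, 11100-
Minterm coverage:
  m9 ⊆ 0010-1 [E]
  m11 ⊆ 0010-1 [E]
  m16 ⊆ 01-000 [E]
  m19 ⊆ 010-11 [E]
  m23 ⊆ 01-111,010-11
  m36 ⊆ 1--100,10010-
  m37 ⊆ 1001-1,10010-
  m39 ⊆ 10-111,1001-1
  m44 ⊆ 1--100 [E]
  m52 ⊆ 1--100,1101-0
  m54 ⊆ 1101-0 [E]
  m56 ⊆ -11000,111-00,1110-0,11100-
  m57 ⊆ 11100- [E]
  m58 ⊆ 1110-0 [E]
  m60 ⊆ 1--100,111-00
E = {0010-1, 01-000, 010-11, 1--100, 1101-0, 1110-0, 11100-}

NO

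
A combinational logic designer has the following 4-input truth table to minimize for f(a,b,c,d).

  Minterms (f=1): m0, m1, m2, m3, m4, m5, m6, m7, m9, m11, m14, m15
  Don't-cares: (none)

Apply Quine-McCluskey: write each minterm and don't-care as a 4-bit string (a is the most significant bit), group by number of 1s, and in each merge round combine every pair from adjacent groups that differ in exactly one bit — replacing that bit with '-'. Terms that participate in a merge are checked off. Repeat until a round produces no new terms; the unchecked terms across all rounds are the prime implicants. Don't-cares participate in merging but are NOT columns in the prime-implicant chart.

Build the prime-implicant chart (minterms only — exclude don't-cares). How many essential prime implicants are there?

3

[col 0] 0000*, 0001*, 0010*, 0011*, 0100*, 0101*, 0110*, 0111*, 1001*, 1011*, 1110*, 1111*
[col 1] -001*, -011*, -110*, -111*, 0-00*, 0-01*, 0-10*, 0-11*, 00-0*, 00-1*, 000-*, 001-*, 01-0*, 01-1*, 010-*, 011-*, 1-11*, 10-1*, 111-*
[col 2] --11, -0-1, -11-, 0--0*, 0--1*, 0-0-*, 0-1-*, 00--*, 01--*
[col 3] 0---
Prime implicants: --11, -0-1, -11-, 0---
PI chart (minterm → PIs covering it):
  0 | 0---  (sole → essential)
  1 | -0-1,0---
  2 | 0---  (sole → essential)
  3 | --11,-0-1,0---
  4 | 0---  (sole → essential)
  5 | 0---  (sole → essential)
  6 | -11-,0---
  7 | --11,-11-,0---
  9 | -0-1  (sole → essential)
  11 | --11,-0-1
  14 | -11-  (sole → essential)
  15 | --11,-11-
Essential prime implicants: -0-1, -11-, 0---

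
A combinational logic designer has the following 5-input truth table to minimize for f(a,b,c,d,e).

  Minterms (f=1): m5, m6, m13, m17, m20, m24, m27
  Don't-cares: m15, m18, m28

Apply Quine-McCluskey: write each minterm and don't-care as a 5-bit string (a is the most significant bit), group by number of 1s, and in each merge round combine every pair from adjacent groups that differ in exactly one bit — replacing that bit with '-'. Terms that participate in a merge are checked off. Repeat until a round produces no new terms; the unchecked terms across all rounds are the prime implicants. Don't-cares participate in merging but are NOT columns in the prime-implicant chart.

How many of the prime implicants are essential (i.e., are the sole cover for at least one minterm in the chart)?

6

Round 0: 00101✓ 00110 01101✓ 01111✓ 10001 10010 10100✓ 11000✓ 11011 11100✓
Round 1: 0-101 011-1 1-100 11-00
PIs = {0-101, 00110, 011-1, 1-100, 10001, 10010, 11-00, 11011}
Coverage chart:
  m5: 0-101 ←essential
  m6: 00110 ←essential
  m13: 0-101,011-1
  m17: 10001 ←essential
  m20: 1-100 ←essential
  m24: 11-00 ←essential
  m27: 11011 ←essential
Essential: 0-101, 00110, 1-100, 10001, 11-00, 11011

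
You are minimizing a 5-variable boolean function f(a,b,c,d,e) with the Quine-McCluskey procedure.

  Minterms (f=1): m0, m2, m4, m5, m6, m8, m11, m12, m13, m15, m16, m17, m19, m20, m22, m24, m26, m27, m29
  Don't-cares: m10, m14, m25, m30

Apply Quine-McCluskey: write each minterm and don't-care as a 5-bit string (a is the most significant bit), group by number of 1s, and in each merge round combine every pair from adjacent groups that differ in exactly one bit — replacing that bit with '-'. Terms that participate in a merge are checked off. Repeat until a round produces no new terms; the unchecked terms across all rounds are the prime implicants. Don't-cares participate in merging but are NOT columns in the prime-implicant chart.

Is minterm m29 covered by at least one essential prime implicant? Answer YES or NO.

NO

size-2^0 implicants → 00000(✓)  00010(✓)  00100(✓)  00101(✓)  00110(✓)  01000(✓)  01010(✓)  01011(✓)  01100(✓)  01101(✓)  01110(✓)  01111(✓)  10000(✓)  10001(✓)  10011(✓)  10100(✓)  10110(✓)  11000(✓)  11001(✓)  11010(✓)  11011(✓)  11101(✓)  11110(✓)
size-2^1 implicants → -0000(✓)  -0100(✓)  -0110(✓)  -1000(✓)  -1010(✓)  -1011(✓)  -1101  -1110(✓)  0-000(✓)  0-010(✓)  0-100(✓)  0-101(✓)  0-110(✓)  00-00(✓)  00-10(✓)  000-0(✓)  001-0(✓)  0010-(✓)  01-00(✓)  01-10(✓)  01-11(✓)  010-0(✓)  0101-(✓)  011-0(✓)  011-1(✓)  0110-(✓)  0111-(✓)  1-000(✓)  1-001(✓)  1-011(✓)  1-110(✓)  10-00(✓)  100-1(✓)  1000-(✓)  101-0(✓)  11-01  11-10(✓)  110-0(✓)  110-1(✓)  1100-(✓)  1101-(✓)
size-2^2 implicants → --000  --110  -0-00  -01-0  -1-10  -10-0  -101-  0--00(✓)  0--10(✓)  0-0-0(✓)  0-1-0(✓)  0-10-  00--0(✓)  01--0(✓)  01-1-  011--  1-0-1  1-00-  110--
size-2^3 implicants → 0---0
Unchecked terms (primes): --000, --110, -0-00, -01-0, -1-10, -10-0, -101-, -1101, 0---0, 0-10-, 01-1-, 011--, 1-0-1, 1-00-, 11-01, 110--
Minterm coverage:
  m0 ⊆ --000,-0-00,0---0
  m2 ⊆ 0---0 [E]
  m4 ⊆ -0-00,-01-0,0---0,0-10-
  m5 ⊆ 0-10- [E]
  m6 ⊆ --110,-01-0,0---0
  m8 ⊆ --000,-10-0,0---0
  m11 ⊆ -101-,01-1-
  m12 ⊆ 0---0,0-10-,011--
  m13 ⊆ -1101,0-10-,011--
  m15 ⊆ 01-1-,011--
  m16 ⊆ --000,-0-00,1-00-
  m17 ⊆ 1-0-1,1-00-
  m19 ⊆ 1-0-1 [E]
  m20 ⊆ -0-00,-01-0
  m22 ⊆ --110,-01-0
  m24 ⊆ --000,-10-0,1-00-,110--
  m26 ⊆ -1-10,-10-0,-101-,110--
  m27 ⊆ -101-,1-0-1,110--
  m29 ⊆ -1101,11-01
E = {0---0, 0-10-, 1-0-1}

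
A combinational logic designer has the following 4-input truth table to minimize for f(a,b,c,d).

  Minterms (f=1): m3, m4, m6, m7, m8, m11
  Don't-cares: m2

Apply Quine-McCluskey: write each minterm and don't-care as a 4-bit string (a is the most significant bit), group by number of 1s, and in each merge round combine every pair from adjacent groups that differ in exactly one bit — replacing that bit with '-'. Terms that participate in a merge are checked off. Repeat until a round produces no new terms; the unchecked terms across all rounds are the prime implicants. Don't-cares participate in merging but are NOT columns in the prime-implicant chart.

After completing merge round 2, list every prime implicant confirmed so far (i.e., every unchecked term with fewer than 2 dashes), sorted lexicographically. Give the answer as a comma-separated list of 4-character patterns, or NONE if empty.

-011, 01-0, 1000

size-2^0 implicants → 0010(✓)  0011(✓)  0100(✓)  0110(✓)  0111(✓)  1000  1011(✓)
size-2^1 implicants → -011  0-10(✓)  0-11(✓)  001-(✓)  01-0  011-(✓)
size-2^2 implicants → 0-1-
Unchecked terms (primes): -011, 0-1-, 01-0, 1000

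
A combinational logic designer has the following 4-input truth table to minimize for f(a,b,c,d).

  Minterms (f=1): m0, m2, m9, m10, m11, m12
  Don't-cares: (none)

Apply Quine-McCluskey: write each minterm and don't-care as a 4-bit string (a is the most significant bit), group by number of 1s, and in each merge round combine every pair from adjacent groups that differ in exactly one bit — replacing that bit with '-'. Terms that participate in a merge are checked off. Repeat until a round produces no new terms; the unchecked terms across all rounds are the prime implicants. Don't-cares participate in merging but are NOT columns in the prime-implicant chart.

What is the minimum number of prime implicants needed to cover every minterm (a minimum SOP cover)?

Round 0: 0000✓ 0010✓ 1001✓ 1010✓ 1011✓ 1100
Round 1: -010 00-0 10-1 101-
PIs = {-010, 00-0, 10-1, 101-, 1100}
Coverage chart:
  m0: 00-0 ←essential
  m2: -010,00-0
  m9: 10-1 ←essential
  m10: -010,101-
  m11: 10-1,101-
  m12: 1100 ←essential
Essential: 00-0, 10-1, 1100
Petrick residual → -010
Min cover (4 terms): b'cd' + a'b'd' + ab'd + abc'd'

4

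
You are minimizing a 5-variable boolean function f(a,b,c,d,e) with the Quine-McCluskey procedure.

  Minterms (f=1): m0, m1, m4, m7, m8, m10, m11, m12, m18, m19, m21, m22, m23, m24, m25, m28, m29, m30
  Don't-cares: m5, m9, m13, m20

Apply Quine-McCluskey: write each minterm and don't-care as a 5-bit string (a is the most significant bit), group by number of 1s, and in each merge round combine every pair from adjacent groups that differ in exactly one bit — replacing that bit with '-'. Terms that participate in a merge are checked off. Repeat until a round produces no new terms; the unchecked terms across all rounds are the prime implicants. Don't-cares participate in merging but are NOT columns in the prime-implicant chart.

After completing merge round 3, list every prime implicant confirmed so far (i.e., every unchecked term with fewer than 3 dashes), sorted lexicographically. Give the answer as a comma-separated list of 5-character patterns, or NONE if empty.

-01-1, 010--, 1-1-0, 10-1-, 101--

[col 0] 00000*, 00001*, 00100*, 00101*, 00111*, 01000*, 01001*, 01010*, 01011*, 01100*, 01101*, 10010*, 10011*, 10100*, 10101*, 10110*, 10111*, 11000*, 11001*, 11100*, 11101*, 11110*
[col 1] -0100*, -0101*, -0111*, -1000*, -1001*, -1100*, -1101*, 0-000*, 0-001*, 0-100*, 0-101*, 00-00*, 00-01*, 0000-*, 001-1*, 0010-*, 01-00*, 01-01*, 010-0*, 010-1*, 0100-*, 0101-*, 0110-*, 1-100*, 1-101*, 1-110*, 10-10*, 10-11*, 1001-*, 101-0*, 101-1*, 1010-*, 1011-*, 11-00*, 11-01*, 1100-*, 111-0*, 1110-*
[col 2] --100*, --101*, -01-1, -010-*, -1-00*, -1-01*, -100-*, -110-*, 0--00*, 0--01*, 0-00-*, 0-10-*, 00-0-*, 01-0-*, 010--, 1-1-0, 1-10-*, 10-1-, 101--, 11-0-*
[col 3] --10-, -1-0-, 0--0-
Prime implicants: --10-, -01-1, -1-0-, 0--0-, 010--, 1-1-0, 10-1-, 101--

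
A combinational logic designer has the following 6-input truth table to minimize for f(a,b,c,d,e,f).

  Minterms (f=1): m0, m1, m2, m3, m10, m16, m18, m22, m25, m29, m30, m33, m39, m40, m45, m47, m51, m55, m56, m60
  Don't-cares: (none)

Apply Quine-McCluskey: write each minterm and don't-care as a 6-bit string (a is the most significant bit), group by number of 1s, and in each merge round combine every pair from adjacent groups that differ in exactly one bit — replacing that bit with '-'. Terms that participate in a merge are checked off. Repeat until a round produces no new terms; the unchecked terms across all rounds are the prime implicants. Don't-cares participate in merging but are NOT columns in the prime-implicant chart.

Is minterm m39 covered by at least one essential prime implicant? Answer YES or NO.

NO

size-2^0 implicants → 000000(✓)  000001(✓)  000010(✓)  000011(✓)  001010(✓)  010000(✓)  010010(✓)  010110(✓)  011001(✓)  011101(✓)  011110(✓)  100001(✓)  100111(✓)  101000(✓)  101101(✓)  101111(✓)  110011(✓)  110111(✓)  111000(✓)  111100(✓)
size-2^1 implicants → -00001  0-0000(✓)  0-0010(✓)  00-010  0000-0(✓)  0000-1(✓)  00000-(✓)  00001-(✓)  01-110  010-10  0100-0(✓)  011-01  1-0111  1-1000  10-111  1011-1  110-11  111-00
size-2^2 implicants → 0-00-0  0000--
Unchecked terms (primes): -00001, 0-00-0, 00-010, 0000--, 01-110, 010-10, 011-01, 1-0111, 1-1000, 10-111, 1011-1, 110-11, 111-00
Minterm coverage:
  m0 ⊆ 0-00-0,0000--
  m1 ⊆ -00001,0000--
  m2 ⊆ 0-00-0,00-010,0000--
  m3 ⊆ 0000-- [E]
  m10 ⊆ 00-010 [E]
  m16 ⊆ 0-00-0 [E]
  m18 ⊆ 0-00-0,010-10
  m22 ⊆ 01-110,010-10
  m25 ⊆ 011-01 [E]
  m29 ⊆ 011-01 [E]
  m30 ⊆ 01-110 [E]
  m33 ⊆ -00001 [E]
  m39 ⊆ 1-0111,10-111
  m40 ⊆ 1-1000 [E]
  m45 ⊆ 1011-1 [E]
  m47 ⊆ 10-111,1011-1
  m51 ⊆ 110-11 [E]
  m55 ⊆ 1-0111,110-11
  m56 ⊆ 1-1000,111-00
  m60 ⊆ 111-00 [E]
E = {-00001, 0-00-0, 00-010, 0000--, 01-110, 011-01, 1-1000, 1011-1, 110-11, 111-00}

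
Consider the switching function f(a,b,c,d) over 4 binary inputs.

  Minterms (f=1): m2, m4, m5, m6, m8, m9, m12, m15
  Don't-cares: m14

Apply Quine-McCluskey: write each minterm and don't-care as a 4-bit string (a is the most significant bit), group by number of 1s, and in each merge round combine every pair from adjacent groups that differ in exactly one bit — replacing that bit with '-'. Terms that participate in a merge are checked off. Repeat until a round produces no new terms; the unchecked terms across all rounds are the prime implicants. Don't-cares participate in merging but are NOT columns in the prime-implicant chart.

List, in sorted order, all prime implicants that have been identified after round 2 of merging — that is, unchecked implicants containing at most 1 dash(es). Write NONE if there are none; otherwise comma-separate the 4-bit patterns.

[col 0] 0010*, 0100*, 0101*, 0110*, 1000*, 1001*, 1100*, 1110*, 1111*
[col 1] -100*, -110*, 0-10, 01-0*, 010-, 1-00, 100-, 11-0*, 111-
[col 2] -1-0
Prime implicants: -1-0, 0-10, 010-, 1-00, 100-, 111-

0-10, 010-, 1-00, 100-, 111-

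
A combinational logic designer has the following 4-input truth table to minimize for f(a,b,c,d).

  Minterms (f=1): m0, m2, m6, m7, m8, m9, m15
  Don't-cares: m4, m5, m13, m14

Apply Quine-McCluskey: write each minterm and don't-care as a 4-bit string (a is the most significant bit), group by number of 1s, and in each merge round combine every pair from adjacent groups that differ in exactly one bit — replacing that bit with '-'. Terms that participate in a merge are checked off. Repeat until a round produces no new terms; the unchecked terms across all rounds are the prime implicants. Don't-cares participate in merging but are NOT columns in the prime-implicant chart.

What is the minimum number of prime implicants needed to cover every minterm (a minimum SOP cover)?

Round 0: 0000✓ 0010✓ 0100✓ 0101✓ 0110✓ 0111✓ 1000✓ 1001✓ 1101✓ 1110✓ 1111✓
Round 1: -000 -101✓ -110✓ -111✓ 0-00✓ 0-10✓ 00-0✓ 01-0✓ 01-1✓ 010-✓ 011-✓ 1-01 100- 11-1✓ 111-✓
Round 2: -1-1 -11- 0--0 01--
PIs = {-000, -1-1, -11-, 0--0, 01--, 1-01, 100-}
Coverage chart:
  m0: -000,0--0
  m2: 0--0 ←essential
  m6: -11-,0--0,01--
  m7: -1-1,-11-,01--
  m8: -000,100-
  m9: 1-01,100-
  m15: -1-1,-11-
Essential: 0--0
Petrick residual → -1-1, 100-
Min cover (3 terms): bd + a'd' + ab'c'

3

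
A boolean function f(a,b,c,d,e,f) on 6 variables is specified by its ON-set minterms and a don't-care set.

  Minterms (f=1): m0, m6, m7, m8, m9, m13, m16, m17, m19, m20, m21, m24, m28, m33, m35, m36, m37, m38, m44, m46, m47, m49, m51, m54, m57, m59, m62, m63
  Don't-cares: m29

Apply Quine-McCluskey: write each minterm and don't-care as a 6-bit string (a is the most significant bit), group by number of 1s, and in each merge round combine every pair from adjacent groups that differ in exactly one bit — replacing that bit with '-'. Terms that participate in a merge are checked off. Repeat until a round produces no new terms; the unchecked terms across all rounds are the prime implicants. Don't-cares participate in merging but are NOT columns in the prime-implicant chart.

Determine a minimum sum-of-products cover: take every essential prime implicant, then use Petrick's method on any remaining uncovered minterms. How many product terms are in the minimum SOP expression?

11

[col 0] 000000*, 000110*, 000111*, 001000*, 001001*, 001101*, 010000*, 010001*, 010011*, 010100*, 010101*, 011000*, 011100*, 011101*, 100001*, 100011*, 100100*, 100101*, 100110*, 101100*, 101110*, 101111*, 110001*, 110011*, 110110*, 111001*, 111011*, 111110*, 111111*
[col 1] -00110, -10001*, -10011*, 0-0000*, 0-1000*, 0-1101, 00-000*, 00011-, 001-01, 00100-, 01-000*, 01-100*, 01-101*, 010-00*, 010-01*, 0100-1*, 01000-*, 01010-*, 011-00*, 01110-*, 1-0001*, 1-0011*, 1-0110*, 1-1110*, 1-1111*, 10-100*, 10-110*, 100-01, 1000-1*, 1001-0*, 10010-, 1011-0*, 10111-*, 11-001*, 11-011*, 11-110*, 1100-1*, 111-11, 1110-1*, 11111-*
[col 2] -100-1, 0--000, 01--00, 01-10-, 010-0-, 1--110, 1-00-1, 1-111-, 10-1-0, 11-0-1
Prime implicants: -00110, -100-1, 0--000, 0-1101, 00011-, 001-01, 00100-, 01--00, 01-10-, 010-0-, 1--110, 1-00-1, 1-111-, 10-1-0, 100-01, 10010-, 11-0-1, 111-11
PI chart (minterm → PIs covering it):
  0 | 0--000  (sole → essential)
  6 | -00110,00011-
  7 | 00011-  (sole → essential)
  8 | 0--000,00100-
  9 | 001-01,00100-
  13 | 0-1101,001-01
  16 | 0--000,01--00,010-0-
  17 | -100-1,010-0-
  19 | -100-1  (sole → essential)
  20 | 01--00,01-10-,010-0-
  21 | 01-10-,010-0-
  24 | 0--000,01--00
  28 | 01--00,01-10-
  33 | 1-00-1,100-01
  35 | 1-00-1  (sole → essential)
  36 | 10-1-0,10010-
  37 | 100-01,10010-
  38 | -00110,1--110,10-1-0
  44 | 10-1-0  (sole → essential)
  46 | 1--110,1-111-,10-1-0
  47 | 1-111-  (sole → essential)
  49 | -100-1,1-00-1,11-0-1
  51 | -100-1,1-00-1,11-0-1
  54 | 1--110  (sole → essential)
  57 | 11-0-1  (sole → essential)
  59 | 11-0-1,111-11
  62 | 1--110,1-111-
  63 | 1-111-,111-11
Essential prime implicants: -100-1, 0--000, 00011-, 1--110, 1-00-1, 1-111-, 10-1-0, 11-0-1
Petrick residual → 001-01, 01-10-, 100-01
Minimum SOP uses 11 PIs: bc'd'f + a'd'e'f' + a'b'c'de + a'b'ce'f + a'bde' + adef' + ac'd'f + acde + ab'df' + ab'c'e'f + abd'f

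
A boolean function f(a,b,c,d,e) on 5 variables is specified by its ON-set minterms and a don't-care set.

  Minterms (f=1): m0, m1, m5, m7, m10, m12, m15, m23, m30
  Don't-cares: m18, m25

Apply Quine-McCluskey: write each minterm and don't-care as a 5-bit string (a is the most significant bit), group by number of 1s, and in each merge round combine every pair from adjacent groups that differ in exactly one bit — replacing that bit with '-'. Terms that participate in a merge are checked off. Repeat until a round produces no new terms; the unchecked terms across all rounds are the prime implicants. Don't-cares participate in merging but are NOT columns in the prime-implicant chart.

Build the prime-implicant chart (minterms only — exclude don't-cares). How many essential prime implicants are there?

6

size-2^0 implicants → 00000(✓)  00001(✓)  00101(✓)  00111(✓)  01010  01100  01111(✓)  10010  10111(✓)  11001  11110
size-2^1 implicants → -0111  0-111  00-01  0000-  001-1
Unchecked terms (primes): -0111, 0-111, 00-01, 0000-, 001-1, 01010, 01100, 10010, 11001, 11110
Minterm coverage:
  m0 ⊆ 0000- [E]
  m1 ⊆ 00-01,0000-
  m5 ⊆ 00-01,001-1
  m7 ⊆ -0111,0-111,001-1
  m10 ⊆ 01010 [E]
  m12 ⊆ 01100 [E]
  m15 ⊆ 0-111 [E]
  m23 ⊆ -0111 [E]
  m30 ⊆ 11110 [E]
E = {-0111, 0-111, 0000-, 01010, 01100, 11110}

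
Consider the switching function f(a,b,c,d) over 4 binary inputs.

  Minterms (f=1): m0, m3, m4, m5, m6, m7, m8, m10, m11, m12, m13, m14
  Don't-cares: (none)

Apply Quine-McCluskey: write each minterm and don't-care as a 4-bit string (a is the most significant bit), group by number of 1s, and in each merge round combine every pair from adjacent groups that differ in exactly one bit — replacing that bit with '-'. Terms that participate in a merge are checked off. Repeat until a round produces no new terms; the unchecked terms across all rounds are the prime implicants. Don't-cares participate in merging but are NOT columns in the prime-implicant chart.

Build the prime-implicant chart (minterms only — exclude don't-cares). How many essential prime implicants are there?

[col 0] 0000*, 0011*, 0100*, 0101*, 0110*, 0111*, 1000*, 1010*, 1011*, 1100*, 1101*, 1110*
[col 1] -000*, -011, -100*, -101*, -110*, 0-00*, 0-11, 01-0*, 01-1*, 010-*, 011-*, 1-00*, 1-10*, 10-0*, 101-, 11-0*, 110-*
[col 2] --00, -1-0, -10-, 01--, 1--0
Prime implicants: --00, -011, -1-0, -10-, 0-11, 01--, 1--0, 101-
PI chart (minterm → PIs covering it):
  0 | --00  (sole → essential)
  3 | -011,0-11
  4 | --00,-1-0,-10-,01--
  5 | -10-,01--
  6 | -1-0,01--
  7 | 0-11,01--
  8 | --00,1--0
  10 | 1--0,101-
  11 | -011,101-
  12 | --00,-1-0,-10-,1--0
  13 | -10-  (sole → essential)
  14 | -1-0,1--0
Essential prime implicants: --00, -10-

2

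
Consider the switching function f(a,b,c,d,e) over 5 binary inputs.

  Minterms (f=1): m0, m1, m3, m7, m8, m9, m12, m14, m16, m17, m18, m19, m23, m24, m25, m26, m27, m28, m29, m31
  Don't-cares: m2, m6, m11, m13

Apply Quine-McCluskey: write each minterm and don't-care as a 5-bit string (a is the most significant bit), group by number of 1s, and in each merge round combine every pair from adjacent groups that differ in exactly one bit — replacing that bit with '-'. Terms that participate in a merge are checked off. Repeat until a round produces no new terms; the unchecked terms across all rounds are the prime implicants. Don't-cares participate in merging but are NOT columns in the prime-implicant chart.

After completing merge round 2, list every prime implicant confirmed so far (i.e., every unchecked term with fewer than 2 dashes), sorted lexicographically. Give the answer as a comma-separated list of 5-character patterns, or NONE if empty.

0-110, 011-0

[col 0] 00000*, 00001*, 00010*, 00011*, 00110*, 00111*, 01000*, 01001*, 01011*, 01100*, 01101*, 01110*, 10000*, 10001*, 10010*, 10011*, 10111*, 11000*, 11001*, 11010*, 11011*, 11100*, 11101*, 11111*
[col 1] -0000*, -0001*, -0010*, -0011*, -0111*, -1000*, -1001*, -1011*, -1100*, -1101*, 0-000*, 0-001*, 0-011*, 0-110, 00-10*, 00-11*, 000-0*, 000-1*, 0000-*, 0001-*, 0011-*, 01-00*, 01-01*, 010-1*, 0100-*, 011-0, 0110-*, 1-000*, 1-001*, 1-010*, 1-011*, 1-111*, 10-11*, 100-0*, 100-1*, 1000-*, 1001-*, 11-00*, 11-01*, 11-11*, 110-0*, 110-1*, 1100-*, 1101-*, 111-1*, 1110-*
[col 2] --000*, --001*, --011*, -0-11, -00-0*, -00-1*, -000-*, -001-*, -1-00*, -1-01*, -10-1*, -100-*, -110-*, 0-0-1*, 0-00-*, 00-1-, 000--*, 01-0-*, 1--11, 1-0-0*, 1-0-1*, 1-00-*, 1-01-*, 100--*, 11--1, 11-0-*, 110--*
[col 3] --0-1, --00-, -00--, -1-0-, 1-0--
Prime implicants: --0-1, --00-, -0-11, -00--, -1-0-, 0-110, 00-1-, 011-0, 1--11, 1-0--, 11--1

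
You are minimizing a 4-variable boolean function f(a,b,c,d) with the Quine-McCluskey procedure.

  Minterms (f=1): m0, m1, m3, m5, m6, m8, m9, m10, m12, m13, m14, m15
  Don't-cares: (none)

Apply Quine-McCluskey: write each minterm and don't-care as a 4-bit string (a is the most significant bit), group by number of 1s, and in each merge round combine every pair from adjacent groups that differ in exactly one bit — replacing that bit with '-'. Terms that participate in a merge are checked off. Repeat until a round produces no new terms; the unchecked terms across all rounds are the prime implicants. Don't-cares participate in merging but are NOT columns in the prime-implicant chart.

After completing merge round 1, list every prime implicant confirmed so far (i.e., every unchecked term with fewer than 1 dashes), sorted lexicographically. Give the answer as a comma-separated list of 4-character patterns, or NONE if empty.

NONE

Round 0: 0000✓ 0001✓ 0011✓ 0101✓ 0110✓ 1000✓ 1001✓ 1010✓ 1100✓ 1101✓ 1110✓ 1111✓
Round 1: -000✓ -001✓ -101✓ -110 0-01✓ 00-1 000-✓ 1-00✓ 1-01✓ 1-10✓ 10-0✓ 100-✓ 11-0✓ 11-1✓ 110-✓ 111-✓
Round 2: --01 -00- 1--0 1-0- 11--
PIs = {--01, -00-, -110, 00-1, 1--0, 1-0-, 11--}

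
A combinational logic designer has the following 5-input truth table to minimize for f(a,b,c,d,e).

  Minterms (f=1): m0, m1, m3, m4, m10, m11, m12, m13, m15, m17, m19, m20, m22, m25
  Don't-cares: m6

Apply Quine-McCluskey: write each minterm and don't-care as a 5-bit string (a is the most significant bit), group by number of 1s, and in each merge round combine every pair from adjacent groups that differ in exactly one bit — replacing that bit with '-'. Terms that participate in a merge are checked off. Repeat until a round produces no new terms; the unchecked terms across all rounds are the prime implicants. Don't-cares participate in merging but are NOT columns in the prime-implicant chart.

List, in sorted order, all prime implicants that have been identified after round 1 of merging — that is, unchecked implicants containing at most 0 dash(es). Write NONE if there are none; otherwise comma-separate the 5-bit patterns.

NONE

Round 0: 00000✓ 00001✓ 00011✓ 00100✓ 00110✓ 01010✓ 01011✓ 01100✓ 01101✓ 01111✓ 10001✓ 10011✓ 10100✓ 10110✓ 11001✓
Round 1: -0001✓ -0011✓ -0100✓ -0110✓ 0-011 0-100 00-00 000-1✓ 0000- 001-0✓ 01-11 0101- 011-1 0110- 1-001 100-1✓ 101-0✓
Round 2: -00-1 -01-0
PIs = {-00-1, -01-0, 0-011, 0-100, 00-00, 0000-, 01-11, 0101-, 011-1, 0110-, 1-001}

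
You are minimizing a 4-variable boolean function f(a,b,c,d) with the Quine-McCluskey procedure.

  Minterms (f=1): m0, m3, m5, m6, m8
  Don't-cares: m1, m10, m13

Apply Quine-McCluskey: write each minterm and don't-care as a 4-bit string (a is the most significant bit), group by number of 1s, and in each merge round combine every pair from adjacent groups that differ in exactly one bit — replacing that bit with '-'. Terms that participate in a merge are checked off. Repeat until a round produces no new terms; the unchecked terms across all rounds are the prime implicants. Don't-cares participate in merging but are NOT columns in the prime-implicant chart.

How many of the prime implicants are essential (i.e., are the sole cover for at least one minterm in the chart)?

2

size-2^0 implicants → 0000(✓)  0001(✓)  0011(✓)  0101(✓)  0110  1000(✓)  1010(✓)  1101(✓)
size-2^1 implicants → -000  -101  0-01  00-1  000-  10-0
Unchecked terms (primes): -000, -101, 0-01, 00-1, 000-, 0110, 10-0
Minterm coverage:
  m0 ⊆ -000,000-
  m3 ⊆ 00-1 [E]
  m5 ⊆ -101,0-01
  m6 ⊆ 0110 [E]
  m8 ⊆ -000,10-0
E = {00-1, 0110}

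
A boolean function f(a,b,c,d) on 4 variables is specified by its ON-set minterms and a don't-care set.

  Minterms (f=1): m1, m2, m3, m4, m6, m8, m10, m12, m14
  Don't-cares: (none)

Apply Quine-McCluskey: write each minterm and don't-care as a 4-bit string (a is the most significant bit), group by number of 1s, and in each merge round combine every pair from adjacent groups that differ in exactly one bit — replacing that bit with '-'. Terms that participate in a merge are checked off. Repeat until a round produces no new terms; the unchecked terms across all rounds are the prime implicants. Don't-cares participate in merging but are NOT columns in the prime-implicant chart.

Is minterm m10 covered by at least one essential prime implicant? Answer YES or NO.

size-2^0 implicants → 0001(✓)  0010(✓)  0011(✓)  0100(✓)  0110(✓)  1000(✓)  1010(✓)  1100(✓)  1110(✓)
size-2^1 implicants → -010(✓)  -100(✓)  -110(✓)  0-10(✓)  00-1  001-  01-0(✓)  1-00(✓)  1-10(✓)  10-0(✓)  11-0(✓)
size-2^2 implicants → --10  -1-0  1--0
Unchecked terms (primes): --10, -1-0, 00-1, 001-, 1--0
Minterm coverage:
  m1 ⊆ 00-1 [E]
  m2 ⊆ --10,001-
  m3 ⊆ 00-1,001-
  m4 ⊆ -1-0 [E]
  m6 ⊆ --10,-1-0
  m8 ⊆ 1--0 [E]
  m10 ⊆ --10,1--0
  m12 ⊆ -1-0,1--0
  m14 ⊆ --10,-1-0,1--0
E = {-1-0, 00-1, 1--0}

YES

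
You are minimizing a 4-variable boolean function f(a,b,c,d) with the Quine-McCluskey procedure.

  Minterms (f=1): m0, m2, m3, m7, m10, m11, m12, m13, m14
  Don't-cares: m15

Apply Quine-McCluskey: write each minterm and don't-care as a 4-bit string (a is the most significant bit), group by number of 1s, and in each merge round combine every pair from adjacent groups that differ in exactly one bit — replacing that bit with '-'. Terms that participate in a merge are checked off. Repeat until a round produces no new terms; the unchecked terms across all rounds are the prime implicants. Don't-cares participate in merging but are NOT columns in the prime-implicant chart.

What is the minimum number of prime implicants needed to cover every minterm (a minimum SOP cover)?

4

[col 0] 0000*, 0010*, 0011*, 0111*, 1010*, 1011*, 1100*, 1101*, 1110*, 1111*
[col 1] -010*, -011*, -111*, 0-11*, 00-0, 001-*, 1-10*, 1-11*, 101-*, 11-0*, 11-1*, 110-*, 111-*
[col 2] --11, -01-, 1-1-, 11--
Prime implicants: --11, -01-, 00-0, 1-1-, 11--
PI chart (minterm → PIs covering it):
  0 | 00-0  (sole → essential)
  2 | -01-,00-0
  3 | --11,-01-
  7 | --11  (sole → essential)
  10 | -01-,1-1-
  11 | --11,-01-,1-1-
  12 | 11--  (sole → essential)
  13 | 11--  (sole → essential)
  14 | 1-1-,11--
Essential prime implicants: --11, 00-0, 11--
Petrick residual → -01-
Minimum SOP uses 4 PIs: cd + b'c + a'b'd' + ab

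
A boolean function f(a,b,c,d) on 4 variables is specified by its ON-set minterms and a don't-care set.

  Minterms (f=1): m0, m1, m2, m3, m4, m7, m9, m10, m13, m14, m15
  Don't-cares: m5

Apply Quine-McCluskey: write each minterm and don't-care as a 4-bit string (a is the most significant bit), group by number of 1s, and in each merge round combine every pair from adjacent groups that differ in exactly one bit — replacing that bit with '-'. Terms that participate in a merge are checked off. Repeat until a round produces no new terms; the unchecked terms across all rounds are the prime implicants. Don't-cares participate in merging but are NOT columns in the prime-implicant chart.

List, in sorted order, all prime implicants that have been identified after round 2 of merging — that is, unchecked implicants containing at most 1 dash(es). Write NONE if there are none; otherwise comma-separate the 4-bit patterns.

[col 0] 0000*, 0001*, 0010*, 0011*, 0100*, 0101*, 0111*, 1001*, 1010*, 1101*, 1110*, 1111*
[col 1] -001*, -010, -101*, -111*, 0-00*, 0-01*, 0-11*, 00-0*, 00-1*, 000-*, 001-*, 01-1*, 010-*, 1-01*, 1-10, 11-1*, 111-
[col 2] --01, -1-1, 0--1, 0-0-, 00--
Prime implicants: --01, -010, -1-1, 0--1, 0-0-, 00--, 1-10, 111-

-010, 1-10, 111-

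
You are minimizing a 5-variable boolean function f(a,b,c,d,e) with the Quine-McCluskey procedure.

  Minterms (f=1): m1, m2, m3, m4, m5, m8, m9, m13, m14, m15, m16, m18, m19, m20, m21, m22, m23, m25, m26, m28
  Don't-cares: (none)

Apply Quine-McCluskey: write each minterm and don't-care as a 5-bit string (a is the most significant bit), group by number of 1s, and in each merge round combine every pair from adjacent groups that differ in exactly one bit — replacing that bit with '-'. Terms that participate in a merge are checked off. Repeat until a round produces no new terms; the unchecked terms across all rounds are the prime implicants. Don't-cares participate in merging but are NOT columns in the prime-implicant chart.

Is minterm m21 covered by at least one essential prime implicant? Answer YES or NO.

size-2^0 implicants → 00001(✓)  00010(✓)  00011(✓)  00100(✓)  00101(✓)  01000(✓)  01001(✓)  01101(✓)  01110(✓)  01111(✓)  10000(✓)  10010(✓)  10011(✓)  10100(✓)  10101(✓)  10110(✓)  10111(✓)  11001(✓)  11010(✓)  11100(✓)
size-2^1 implicants → -0010(✓)  -0011(✓)  -0100(✓)  -0101(✓)  -1001  0-001(✓)  0-101(✓)  00-01(✓)  000-1  0001-(✓)  0010-(✓)  01-01(✓)  0100-  011-1  0111-  1-010  1-100  10-00(✓)  10-10(✓)  10-11(✓)  100-0(✓)  1001-(✓)  101-0(✓)  101-1(✓)  1010-(✓)  1011-(✓)
size-2^2 implicants → -001-  -010-  0--01  10--0  10-1-  101--
Unchecked terms (primes): -001-, -010-, -1001, 0--01, 000-1, 0100-, 011-1, 0111-, 1-010, 1-100, 10--0, 10-1-, 101--
Minterm coverage:
  m1 ⊆ 0--01,000-1
  m2 ⊆ -001- [E]
  m3 ⊆ -001-,000-1
  m4 ⊆ -010- [E]
  m5 ⊆ -010-,0--01
  m8 ⊆ 0100- [E]
  m9 ⊆ -1001,0--01,0100-
  m13 ⊆ 0--01,011-1
  m14 ⊆ 0111- [E]
  m15 ⊆ 011-1,0111-
  m16 ⊆ 10--0 [E]
  m18 ⊆ -001-,1-010,10--0,10-1-
  m19 ⊆ -001-,10-1-
  m20 ⊆ -010-,1-100,10--0,101--
  m21 ⊆ -010-,101--
  m22 ⊆ 10--0,10-1-,101--
  m23 ⊆ 10-1-,101--
  m25 ⊆ -1001 [E]
  m26 ⊆ 1-010 [E]
  m28 ⊆ 1-100 [E]
E = {-001-, -010-, -1001, 0100-, 0111-, 1-010, 1-100, 10--0}

YES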